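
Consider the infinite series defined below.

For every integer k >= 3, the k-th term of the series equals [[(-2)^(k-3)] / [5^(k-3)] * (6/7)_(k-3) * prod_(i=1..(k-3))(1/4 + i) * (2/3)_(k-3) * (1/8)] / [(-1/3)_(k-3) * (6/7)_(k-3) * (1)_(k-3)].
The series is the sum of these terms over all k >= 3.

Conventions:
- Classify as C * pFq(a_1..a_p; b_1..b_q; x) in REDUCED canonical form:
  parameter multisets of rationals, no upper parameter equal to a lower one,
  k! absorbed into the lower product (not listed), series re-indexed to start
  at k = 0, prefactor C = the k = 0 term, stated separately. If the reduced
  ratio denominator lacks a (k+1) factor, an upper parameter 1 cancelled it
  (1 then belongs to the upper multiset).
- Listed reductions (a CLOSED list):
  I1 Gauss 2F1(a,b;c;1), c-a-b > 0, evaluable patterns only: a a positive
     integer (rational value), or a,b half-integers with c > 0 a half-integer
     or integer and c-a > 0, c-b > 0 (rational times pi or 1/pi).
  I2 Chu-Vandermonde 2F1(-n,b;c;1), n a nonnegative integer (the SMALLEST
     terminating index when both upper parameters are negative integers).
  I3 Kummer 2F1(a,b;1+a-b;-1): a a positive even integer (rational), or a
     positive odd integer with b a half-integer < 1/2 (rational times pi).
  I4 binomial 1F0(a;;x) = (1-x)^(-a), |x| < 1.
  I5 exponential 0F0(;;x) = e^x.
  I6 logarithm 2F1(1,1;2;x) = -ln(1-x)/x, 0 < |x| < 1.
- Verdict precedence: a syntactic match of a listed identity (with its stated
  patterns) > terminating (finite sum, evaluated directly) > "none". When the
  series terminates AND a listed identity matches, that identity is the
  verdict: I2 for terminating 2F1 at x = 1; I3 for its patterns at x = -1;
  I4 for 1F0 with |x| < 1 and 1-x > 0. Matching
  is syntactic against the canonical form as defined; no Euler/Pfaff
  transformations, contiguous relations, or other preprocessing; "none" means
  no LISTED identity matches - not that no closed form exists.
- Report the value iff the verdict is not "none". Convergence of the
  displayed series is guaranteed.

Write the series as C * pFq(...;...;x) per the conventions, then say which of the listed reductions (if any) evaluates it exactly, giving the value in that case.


With C = 1/8: the canonical form is 2F1(2/3, 5/4; -1/3; -2/5). Verdict: none - this 2F1 at x = -2/5 matches no listed pattern, and upper {2/3, 5/4} holds no stopper.

Key step: x = (-2/5) and the two geometric factors (prefactor 1/8) combine into one argument.
Consecutive-term ratio: r(k) = (-2/5) * (k+2/3) (k+5/4) / [(k-1/3) (k+1)] - rational in k, leading ratio (-2/5); with t_0 = 1/8, classification follows.


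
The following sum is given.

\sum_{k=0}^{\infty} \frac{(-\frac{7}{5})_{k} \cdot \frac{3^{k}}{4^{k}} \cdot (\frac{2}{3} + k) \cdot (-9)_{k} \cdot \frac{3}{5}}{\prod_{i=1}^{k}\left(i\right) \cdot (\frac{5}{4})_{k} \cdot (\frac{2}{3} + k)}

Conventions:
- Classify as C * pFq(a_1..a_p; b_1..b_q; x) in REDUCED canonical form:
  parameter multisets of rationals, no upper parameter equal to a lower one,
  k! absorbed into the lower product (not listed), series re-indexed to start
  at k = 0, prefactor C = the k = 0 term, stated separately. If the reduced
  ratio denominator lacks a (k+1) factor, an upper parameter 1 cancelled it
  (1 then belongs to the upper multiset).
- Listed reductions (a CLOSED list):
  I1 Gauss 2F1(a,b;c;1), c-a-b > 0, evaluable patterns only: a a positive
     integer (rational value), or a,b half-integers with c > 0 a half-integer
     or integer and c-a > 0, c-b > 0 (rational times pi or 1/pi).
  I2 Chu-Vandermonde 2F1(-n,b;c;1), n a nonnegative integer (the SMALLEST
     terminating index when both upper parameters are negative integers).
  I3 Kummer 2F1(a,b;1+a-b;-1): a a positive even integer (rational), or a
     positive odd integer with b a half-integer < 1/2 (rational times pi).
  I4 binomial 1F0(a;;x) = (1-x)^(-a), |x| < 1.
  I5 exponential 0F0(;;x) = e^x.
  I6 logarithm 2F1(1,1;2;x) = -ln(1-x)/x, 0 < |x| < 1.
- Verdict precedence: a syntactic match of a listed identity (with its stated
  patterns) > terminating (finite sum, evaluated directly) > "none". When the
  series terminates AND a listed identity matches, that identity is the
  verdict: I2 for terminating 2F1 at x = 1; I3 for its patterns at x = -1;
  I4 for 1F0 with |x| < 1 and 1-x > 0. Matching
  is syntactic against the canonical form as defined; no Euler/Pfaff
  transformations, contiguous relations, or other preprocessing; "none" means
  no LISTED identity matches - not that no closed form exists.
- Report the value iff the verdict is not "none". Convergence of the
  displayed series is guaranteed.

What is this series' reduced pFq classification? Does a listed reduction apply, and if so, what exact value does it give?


Reduced: x = \frac{3}{4}, 2F1, upper = {-9, -\frac{7}{5}}, lower = {\frac{5}{4}}, C = \frac{3}{5}. Verdict: terminating (-9 upstairs). 10 nonzero terms in all; added directly. Value: \frac{22323305708467854}{3184158935546875}.

First insight: t_0 being \frac{3}{5}, the product of the first k integers (C = 3/5) is k!.
Adjacent-term ratio: r(k) = \frac{3}{4} * (k-9) (k-\frac{7}{5}) / [(k+\frac{5}{4}) (k+1)] - rational in k. x = \frac{3}{4}; t_0 = \frac{3}{5}; negate the roots.


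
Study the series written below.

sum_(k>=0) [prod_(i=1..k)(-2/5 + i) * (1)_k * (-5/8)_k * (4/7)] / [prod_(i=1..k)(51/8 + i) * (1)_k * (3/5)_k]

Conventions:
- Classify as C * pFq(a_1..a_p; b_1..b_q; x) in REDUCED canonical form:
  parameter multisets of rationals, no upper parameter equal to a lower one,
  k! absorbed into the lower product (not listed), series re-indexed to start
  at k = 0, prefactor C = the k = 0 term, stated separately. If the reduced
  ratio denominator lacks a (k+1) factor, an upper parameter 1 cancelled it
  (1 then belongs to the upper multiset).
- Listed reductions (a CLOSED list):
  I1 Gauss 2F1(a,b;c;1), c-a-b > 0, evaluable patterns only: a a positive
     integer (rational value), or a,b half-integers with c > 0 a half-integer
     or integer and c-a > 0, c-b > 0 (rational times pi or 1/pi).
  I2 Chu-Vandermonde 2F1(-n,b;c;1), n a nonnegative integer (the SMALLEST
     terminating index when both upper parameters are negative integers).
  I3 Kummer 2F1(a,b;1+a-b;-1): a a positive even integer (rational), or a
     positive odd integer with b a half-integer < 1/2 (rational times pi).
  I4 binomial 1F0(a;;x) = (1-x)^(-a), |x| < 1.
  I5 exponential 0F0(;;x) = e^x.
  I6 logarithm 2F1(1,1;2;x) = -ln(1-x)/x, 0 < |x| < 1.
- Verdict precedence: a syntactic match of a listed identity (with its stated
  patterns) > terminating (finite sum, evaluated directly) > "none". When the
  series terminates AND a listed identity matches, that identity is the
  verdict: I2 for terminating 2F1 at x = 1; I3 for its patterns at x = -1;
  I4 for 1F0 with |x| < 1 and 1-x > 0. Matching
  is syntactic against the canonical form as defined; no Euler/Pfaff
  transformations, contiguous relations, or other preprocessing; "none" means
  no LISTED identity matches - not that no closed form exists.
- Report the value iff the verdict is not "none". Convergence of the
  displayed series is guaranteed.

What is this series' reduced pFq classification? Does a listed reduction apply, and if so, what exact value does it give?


x = 1 here; the reduced form reads 2F1, upper {-5/8, 1}, lower {59/8}, C = 4/7. Verdict: this is the Gauss summation I1 (x = 1: the Gamma ratio telescopes since c-a-b = 7 > 0 and a = 1 in Z>0). Value: 51/98.

Structural cue: from the first term 4/7: the parameter 3/5 appears in both the upper and lower lists and cancels.
Adjacent-term ratio: r(k) = 1 * (k-5/8) (k+1) / [(k+59/8) (k+1)] - rational; roots negated = parameters, x = 1, C = 4/7.


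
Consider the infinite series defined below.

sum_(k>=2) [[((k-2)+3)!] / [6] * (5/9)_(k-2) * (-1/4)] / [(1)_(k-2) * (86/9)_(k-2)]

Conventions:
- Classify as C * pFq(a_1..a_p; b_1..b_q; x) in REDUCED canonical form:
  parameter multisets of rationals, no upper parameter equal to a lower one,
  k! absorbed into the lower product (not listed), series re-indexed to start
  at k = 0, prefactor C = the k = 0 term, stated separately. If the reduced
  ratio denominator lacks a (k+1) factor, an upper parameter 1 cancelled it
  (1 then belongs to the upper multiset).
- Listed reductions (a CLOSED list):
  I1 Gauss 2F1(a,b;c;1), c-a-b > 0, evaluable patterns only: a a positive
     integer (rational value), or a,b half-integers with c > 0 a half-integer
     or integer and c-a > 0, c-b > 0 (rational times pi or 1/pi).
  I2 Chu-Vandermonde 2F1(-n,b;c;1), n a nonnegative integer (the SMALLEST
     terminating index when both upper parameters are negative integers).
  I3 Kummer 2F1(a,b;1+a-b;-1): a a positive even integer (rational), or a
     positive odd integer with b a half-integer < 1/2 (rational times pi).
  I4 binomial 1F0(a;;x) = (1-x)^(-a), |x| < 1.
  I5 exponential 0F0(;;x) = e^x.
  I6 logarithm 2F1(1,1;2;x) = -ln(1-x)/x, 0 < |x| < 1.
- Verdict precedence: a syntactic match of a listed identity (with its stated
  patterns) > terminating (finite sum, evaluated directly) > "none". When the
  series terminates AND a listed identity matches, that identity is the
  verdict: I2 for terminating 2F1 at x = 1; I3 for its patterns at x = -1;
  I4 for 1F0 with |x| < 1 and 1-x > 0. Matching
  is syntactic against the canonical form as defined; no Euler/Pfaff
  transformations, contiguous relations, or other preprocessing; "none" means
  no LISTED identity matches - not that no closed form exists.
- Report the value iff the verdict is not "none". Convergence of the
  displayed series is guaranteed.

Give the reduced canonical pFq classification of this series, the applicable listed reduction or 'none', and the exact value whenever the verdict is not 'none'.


Structural cue: x = 1 and the factorial ratio (C = -1/4, x = 1) (k+a-1)!/(a-1)! is a rising factorial (a)_k.
Adjacent-term ratio: r(k) = 1 * (k+5/9) (k+4) / [(k+86/9) (k+1)] - rational in k. x = 1; t_0 = -1/4; negate the roots.

The series (x = 1) is 2F1: upper {5/9, 4}, lower {86/9}, prefactor -1/4. Verdict at x = 1: Gauss's theorem (I1) matches (x = 1: the Gamma ratio telescopes since c-a-b = 5 > 0 and a = 4 in Z>0). Sum: -55165/157464.


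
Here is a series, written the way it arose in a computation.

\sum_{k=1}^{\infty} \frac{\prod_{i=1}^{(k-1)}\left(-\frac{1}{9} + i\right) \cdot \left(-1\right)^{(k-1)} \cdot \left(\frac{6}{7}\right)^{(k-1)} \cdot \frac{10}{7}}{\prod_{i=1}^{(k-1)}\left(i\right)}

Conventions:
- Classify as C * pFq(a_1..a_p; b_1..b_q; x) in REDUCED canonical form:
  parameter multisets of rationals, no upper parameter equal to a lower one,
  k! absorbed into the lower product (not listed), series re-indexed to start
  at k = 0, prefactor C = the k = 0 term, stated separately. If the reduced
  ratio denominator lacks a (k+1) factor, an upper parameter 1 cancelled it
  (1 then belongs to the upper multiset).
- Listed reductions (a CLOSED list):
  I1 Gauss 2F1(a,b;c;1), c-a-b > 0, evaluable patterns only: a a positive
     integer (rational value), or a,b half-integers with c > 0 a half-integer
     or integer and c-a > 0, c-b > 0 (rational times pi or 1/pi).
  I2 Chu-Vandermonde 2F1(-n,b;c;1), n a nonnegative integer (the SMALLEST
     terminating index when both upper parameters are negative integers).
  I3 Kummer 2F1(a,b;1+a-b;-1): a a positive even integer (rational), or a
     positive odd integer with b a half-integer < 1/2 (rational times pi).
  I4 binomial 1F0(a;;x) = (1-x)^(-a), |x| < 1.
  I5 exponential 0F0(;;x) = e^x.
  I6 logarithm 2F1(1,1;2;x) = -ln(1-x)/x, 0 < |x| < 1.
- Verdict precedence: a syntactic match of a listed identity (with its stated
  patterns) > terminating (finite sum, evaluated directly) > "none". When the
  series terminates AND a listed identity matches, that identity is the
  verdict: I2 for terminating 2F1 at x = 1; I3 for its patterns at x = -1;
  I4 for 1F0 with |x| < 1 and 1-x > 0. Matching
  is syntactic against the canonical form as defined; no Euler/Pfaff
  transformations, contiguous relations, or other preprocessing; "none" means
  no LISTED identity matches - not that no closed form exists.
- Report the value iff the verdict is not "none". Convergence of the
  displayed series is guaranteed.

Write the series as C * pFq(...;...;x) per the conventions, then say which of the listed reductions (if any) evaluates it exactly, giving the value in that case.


Key step: with t_0 = \frac{10}{7}, the product of the first k integers (C = 10/7) is k!.
Term ratio: r(k) = -\frac{6}{7} * (k+\frac{8}{9}) / [(k+1)] - poly over poly, x = -\frac{6}{7} from leading terms; C = \frac{10}{7} at k = 0.

The series (x = -\frac{6}{7}) is 1F0: upper {\frac{8}{9}}, lower {-}, prefactor \frac{10}{7}. Verdict: binomial (I4) matches (the 1F0 binomial series: exponent -8/9, x = -\frac{6}{7}). Hence: \frac{10}{7} \cdot \left(\frac{13}{7}\right)^{-\frac{8}{9}}.


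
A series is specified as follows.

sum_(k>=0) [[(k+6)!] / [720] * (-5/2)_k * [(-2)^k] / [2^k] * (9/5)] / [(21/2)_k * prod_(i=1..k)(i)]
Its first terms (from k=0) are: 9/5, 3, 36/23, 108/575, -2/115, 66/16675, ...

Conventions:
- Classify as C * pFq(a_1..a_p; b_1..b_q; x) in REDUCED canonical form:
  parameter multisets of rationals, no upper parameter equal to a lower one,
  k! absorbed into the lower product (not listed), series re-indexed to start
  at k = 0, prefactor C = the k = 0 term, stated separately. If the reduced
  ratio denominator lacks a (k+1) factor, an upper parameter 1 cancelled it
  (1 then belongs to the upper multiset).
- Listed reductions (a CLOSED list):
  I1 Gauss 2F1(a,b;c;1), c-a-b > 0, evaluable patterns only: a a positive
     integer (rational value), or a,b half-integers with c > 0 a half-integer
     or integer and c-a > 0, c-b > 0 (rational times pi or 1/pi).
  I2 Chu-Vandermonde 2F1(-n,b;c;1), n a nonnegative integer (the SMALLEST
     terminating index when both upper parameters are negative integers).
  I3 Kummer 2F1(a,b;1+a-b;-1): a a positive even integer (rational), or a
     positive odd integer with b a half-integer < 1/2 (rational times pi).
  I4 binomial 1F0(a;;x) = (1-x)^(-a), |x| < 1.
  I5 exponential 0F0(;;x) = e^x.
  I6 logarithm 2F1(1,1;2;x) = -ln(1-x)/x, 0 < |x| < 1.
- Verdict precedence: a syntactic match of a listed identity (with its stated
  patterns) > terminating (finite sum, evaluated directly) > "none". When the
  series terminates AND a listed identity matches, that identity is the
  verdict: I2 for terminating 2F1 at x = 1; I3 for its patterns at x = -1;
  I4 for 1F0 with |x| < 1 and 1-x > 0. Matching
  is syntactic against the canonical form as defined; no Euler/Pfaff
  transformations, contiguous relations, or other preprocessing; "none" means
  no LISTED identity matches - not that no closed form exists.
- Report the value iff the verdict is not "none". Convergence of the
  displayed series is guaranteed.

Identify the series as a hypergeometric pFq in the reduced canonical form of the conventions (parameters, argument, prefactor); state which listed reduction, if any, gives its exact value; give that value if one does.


Key observation: t_0 = 9/5 here, and the two k-th powers (C = 9/5, x = -1) combine into one argument.
Ratio: r(k) = (-1) * (k-5/2) (k+7) / [(k+21/2) (k+1)] - rational in k, leading ratio (-1); with t_0 = 9/5, classification follows.

At argument -1: a 2F1 with upper {-5/2, 7}, lower {21/2}, scaled by C = 9/5. Verdict: Kummer's theorem (I3) applies (x = -1; c = 21/2 equals 1+a-b for upper {-5/2, 7}: listed pattern). Value: (8729721/4194304) * pi.


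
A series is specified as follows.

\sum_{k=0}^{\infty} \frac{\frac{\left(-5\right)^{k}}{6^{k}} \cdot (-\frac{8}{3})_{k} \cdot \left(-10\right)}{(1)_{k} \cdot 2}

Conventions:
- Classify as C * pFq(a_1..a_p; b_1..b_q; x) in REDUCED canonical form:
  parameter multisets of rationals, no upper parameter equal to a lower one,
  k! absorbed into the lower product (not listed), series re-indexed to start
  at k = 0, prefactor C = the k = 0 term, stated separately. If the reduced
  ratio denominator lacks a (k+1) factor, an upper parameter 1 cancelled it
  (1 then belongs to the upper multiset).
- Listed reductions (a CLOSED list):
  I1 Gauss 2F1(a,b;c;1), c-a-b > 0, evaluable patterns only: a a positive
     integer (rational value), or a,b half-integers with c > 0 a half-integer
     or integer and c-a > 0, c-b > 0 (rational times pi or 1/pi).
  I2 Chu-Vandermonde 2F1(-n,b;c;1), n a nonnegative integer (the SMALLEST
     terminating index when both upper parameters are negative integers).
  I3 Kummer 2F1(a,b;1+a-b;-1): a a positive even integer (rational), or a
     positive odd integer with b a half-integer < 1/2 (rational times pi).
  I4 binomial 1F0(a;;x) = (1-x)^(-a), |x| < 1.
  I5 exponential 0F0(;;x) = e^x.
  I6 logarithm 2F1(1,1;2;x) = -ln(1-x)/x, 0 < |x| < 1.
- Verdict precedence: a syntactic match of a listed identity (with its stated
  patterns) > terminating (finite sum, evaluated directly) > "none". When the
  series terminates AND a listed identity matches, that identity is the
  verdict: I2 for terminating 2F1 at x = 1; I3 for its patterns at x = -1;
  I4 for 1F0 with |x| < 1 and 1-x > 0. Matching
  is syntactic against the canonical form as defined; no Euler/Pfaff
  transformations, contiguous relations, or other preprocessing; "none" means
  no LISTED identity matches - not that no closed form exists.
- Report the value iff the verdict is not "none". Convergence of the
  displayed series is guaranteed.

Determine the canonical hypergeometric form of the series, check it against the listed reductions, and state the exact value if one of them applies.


Canonical form: C = -5 times 1F0 with upper {-\frac{8}{3}}, lower {-}, x = -\frac{5}{6}. Verdict: the binomial series (I4) applies (the 1F0 binomial series: exponent 8/3, x = -\frac{5}{6}). Sum: \left(-5\right) \cdot \left(\frac{11}{6}\right)^{\frac{8}{3}}.

Structural cue: t_0 = -5 here, and the two geometric factors (C = -5) combine into one argument.
Ratio: r(k) = -\frac{5}{6} * (k-\frac{8}{3}) / [(k+1)] - rational in k. x = -\frac{5}{6}; t_0 = -5; negate the roots.


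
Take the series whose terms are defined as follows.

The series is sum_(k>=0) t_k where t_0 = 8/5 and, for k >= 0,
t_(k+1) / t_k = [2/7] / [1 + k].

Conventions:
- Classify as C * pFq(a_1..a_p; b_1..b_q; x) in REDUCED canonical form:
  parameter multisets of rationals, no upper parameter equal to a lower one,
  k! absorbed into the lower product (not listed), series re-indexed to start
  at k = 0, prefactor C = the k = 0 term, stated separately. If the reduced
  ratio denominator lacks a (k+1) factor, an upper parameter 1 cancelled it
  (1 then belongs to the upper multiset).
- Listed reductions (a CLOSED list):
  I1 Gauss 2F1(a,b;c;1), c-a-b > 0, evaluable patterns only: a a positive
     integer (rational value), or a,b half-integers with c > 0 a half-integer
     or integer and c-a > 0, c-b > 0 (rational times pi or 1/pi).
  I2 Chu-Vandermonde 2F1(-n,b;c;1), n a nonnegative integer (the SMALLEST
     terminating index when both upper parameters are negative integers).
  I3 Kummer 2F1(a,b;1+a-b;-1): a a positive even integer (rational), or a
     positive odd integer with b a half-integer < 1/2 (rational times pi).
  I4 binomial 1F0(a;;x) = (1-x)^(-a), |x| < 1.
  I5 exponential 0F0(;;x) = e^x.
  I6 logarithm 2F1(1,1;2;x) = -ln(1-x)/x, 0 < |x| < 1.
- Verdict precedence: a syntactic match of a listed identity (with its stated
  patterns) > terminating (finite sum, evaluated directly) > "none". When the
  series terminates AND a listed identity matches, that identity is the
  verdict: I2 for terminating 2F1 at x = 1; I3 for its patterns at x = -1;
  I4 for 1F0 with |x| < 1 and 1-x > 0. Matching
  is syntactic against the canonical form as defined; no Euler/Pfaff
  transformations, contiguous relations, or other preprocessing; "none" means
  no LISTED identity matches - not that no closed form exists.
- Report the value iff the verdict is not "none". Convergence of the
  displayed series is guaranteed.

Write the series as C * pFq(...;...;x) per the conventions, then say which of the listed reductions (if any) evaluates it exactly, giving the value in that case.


Classification (C = 8/5): 0F0 with upper {-}, lower {-}, argument x = 2/7. Verdict: exponential (I5) matches (the 0F0 exponential series at x = 2/7). Hence: (8/5) * e^(2/7).

First insight: x = (2/7) and the expanded ratio factors over Q; C = 8/5, roots give parameters.
Step ratio: r(k) = (2/7) * 1 / [(k+1)] - poly over poly, x = (2/7) from leading terms; C = 8/5 at k = 0.


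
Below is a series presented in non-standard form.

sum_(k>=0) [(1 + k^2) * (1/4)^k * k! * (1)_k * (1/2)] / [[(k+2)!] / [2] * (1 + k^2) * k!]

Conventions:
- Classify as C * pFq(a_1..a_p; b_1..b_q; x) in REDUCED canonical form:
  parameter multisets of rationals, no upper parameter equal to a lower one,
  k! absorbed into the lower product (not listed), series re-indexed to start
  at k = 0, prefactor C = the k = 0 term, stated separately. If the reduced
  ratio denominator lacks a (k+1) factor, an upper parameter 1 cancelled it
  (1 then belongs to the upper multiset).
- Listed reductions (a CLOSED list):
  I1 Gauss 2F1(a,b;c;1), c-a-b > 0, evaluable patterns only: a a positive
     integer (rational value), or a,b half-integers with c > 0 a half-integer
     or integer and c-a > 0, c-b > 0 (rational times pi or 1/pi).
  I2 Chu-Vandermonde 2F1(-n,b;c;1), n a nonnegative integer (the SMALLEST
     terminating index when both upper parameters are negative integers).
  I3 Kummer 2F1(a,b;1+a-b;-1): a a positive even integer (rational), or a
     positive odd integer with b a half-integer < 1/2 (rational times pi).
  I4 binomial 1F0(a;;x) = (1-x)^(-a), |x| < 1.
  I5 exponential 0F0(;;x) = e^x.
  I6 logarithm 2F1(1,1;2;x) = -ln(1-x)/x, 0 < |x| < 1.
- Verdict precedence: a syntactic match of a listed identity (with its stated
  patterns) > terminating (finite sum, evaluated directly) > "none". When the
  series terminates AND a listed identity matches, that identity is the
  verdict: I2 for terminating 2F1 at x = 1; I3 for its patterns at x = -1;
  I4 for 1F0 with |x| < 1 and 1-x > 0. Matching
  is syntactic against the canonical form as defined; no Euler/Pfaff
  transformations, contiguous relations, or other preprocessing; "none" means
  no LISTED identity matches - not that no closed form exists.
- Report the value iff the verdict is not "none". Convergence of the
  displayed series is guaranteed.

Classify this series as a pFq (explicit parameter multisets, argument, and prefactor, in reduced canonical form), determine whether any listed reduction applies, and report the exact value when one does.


Structural cue: t_0 being 1/2, the factorial ratio (C = 1/2, x = 1/4) (k+a-1)!/(a-1)! is a rising factorial (a)_k.
Consecutive-term ratio: r(k) = (1/4) * (k+1) (k+1) / [(k+3) (k+1)] - rational; roots negated = parameters, x = (1/4), C = 1/2.

Canonical form: C = 1/2 times 2F1 with upper {1, 1}, lower {3}, x = 1/4. Verdict: none. No listed pattern accepts 2F1(1, 1; 3; 1/4).


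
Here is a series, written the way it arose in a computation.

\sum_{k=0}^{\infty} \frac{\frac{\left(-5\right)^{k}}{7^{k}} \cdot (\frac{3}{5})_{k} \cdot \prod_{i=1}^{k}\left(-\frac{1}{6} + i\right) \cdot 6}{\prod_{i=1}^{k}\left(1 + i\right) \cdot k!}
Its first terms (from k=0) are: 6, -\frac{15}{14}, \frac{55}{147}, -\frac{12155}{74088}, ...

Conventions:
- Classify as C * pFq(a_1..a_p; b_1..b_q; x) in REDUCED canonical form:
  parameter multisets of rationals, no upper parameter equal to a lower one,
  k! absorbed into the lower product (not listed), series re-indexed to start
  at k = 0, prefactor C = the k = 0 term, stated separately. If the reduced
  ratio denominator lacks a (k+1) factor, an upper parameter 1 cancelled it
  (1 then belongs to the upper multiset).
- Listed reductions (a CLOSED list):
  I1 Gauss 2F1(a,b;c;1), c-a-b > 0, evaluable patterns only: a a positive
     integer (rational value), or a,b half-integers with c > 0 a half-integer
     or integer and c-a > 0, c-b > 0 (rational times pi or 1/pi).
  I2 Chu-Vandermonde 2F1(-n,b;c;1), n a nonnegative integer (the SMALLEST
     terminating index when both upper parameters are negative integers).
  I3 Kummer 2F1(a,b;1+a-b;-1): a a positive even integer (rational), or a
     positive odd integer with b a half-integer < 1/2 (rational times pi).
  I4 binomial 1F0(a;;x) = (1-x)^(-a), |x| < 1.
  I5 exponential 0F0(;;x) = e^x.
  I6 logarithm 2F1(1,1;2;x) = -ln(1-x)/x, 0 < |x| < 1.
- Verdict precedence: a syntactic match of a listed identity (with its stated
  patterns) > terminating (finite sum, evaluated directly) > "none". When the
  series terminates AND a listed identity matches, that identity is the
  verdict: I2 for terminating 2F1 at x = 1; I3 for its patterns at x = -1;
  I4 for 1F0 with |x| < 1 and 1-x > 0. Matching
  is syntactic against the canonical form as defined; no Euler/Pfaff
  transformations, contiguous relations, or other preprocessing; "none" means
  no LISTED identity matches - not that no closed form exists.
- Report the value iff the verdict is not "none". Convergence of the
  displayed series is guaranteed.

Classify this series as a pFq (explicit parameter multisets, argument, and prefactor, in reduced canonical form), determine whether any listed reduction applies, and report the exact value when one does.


Classification (C = 6): 2F1 with upper {\frac{3}{5}, \frac{5}{6}}, lower {2}, argument x = -\frac{5}{7}. Verdict: none. Every listed pattern misses the 2F1 form at -\frac{5}{7}, upper {\frac{3}{5}, \frac{5}{6}}.

Structural cue: t_0 being 6, the two geometric factors (C = 6, x = -5/7) combine into one argument.
Consecutive-term ratio: r(k) = -\frac{5}{7} * (k+\frac{3}{5}) (k+\frac{5}{6}) / [(k+2) (k+1)] ; factor over Q: parameters, x = -\frac{5}{7}, and C = 6.


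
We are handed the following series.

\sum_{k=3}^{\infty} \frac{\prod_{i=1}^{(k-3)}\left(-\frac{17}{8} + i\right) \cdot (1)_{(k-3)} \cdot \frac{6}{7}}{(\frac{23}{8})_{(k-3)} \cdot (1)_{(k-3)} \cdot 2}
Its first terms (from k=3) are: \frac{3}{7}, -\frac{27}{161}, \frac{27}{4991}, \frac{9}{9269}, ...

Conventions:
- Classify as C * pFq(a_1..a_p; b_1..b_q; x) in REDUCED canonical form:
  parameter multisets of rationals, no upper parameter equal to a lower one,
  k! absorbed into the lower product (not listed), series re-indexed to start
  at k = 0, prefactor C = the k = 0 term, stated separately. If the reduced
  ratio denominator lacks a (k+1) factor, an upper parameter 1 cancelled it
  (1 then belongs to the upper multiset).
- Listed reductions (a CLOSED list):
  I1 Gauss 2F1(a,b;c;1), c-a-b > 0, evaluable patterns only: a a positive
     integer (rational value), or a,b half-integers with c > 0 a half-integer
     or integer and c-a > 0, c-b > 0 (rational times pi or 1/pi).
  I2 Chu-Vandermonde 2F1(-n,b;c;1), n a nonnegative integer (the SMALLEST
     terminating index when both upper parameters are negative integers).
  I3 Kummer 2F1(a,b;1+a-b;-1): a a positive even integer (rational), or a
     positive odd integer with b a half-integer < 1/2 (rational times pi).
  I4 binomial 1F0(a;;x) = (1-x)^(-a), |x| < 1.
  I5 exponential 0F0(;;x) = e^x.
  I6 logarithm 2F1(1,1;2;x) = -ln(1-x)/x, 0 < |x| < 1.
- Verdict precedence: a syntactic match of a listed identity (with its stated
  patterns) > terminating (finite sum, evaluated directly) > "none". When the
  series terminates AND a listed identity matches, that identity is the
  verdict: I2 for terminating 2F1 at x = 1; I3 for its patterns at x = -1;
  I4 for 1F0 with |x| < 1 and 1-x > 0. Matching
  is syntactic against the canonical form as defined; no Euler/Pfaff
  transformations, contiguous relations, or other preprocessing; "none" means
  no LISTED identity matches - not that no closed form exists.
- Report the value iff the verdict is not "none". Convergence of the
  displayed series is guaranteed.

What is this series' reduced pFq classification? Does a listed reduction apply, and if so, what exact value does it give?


This is \frac{3}{7} * 2F1(-\frac{9}{8}, 1; \frac{23}{8}; 1) in reduced canonical form. Verdict: this is Gauss's theorem (I1) (x = 1: the Gamma ratio telescopes since c-a-b = 3 > 0 and a = 1 in Z>0). Exact value: \frac{15}{56}.

First insight: from the first term \frac{3}{7}: (1)_k (C = 3/7, x = 1) is k! itself.
Adjacent-term ratio: r(k) = 1 * (k-\frac{9}{8}) (k+1) / [(k+\frac{23}{8}) (k+1)] ; factor over Q: parameters, x = 1, and C = \frac{3}{7}.


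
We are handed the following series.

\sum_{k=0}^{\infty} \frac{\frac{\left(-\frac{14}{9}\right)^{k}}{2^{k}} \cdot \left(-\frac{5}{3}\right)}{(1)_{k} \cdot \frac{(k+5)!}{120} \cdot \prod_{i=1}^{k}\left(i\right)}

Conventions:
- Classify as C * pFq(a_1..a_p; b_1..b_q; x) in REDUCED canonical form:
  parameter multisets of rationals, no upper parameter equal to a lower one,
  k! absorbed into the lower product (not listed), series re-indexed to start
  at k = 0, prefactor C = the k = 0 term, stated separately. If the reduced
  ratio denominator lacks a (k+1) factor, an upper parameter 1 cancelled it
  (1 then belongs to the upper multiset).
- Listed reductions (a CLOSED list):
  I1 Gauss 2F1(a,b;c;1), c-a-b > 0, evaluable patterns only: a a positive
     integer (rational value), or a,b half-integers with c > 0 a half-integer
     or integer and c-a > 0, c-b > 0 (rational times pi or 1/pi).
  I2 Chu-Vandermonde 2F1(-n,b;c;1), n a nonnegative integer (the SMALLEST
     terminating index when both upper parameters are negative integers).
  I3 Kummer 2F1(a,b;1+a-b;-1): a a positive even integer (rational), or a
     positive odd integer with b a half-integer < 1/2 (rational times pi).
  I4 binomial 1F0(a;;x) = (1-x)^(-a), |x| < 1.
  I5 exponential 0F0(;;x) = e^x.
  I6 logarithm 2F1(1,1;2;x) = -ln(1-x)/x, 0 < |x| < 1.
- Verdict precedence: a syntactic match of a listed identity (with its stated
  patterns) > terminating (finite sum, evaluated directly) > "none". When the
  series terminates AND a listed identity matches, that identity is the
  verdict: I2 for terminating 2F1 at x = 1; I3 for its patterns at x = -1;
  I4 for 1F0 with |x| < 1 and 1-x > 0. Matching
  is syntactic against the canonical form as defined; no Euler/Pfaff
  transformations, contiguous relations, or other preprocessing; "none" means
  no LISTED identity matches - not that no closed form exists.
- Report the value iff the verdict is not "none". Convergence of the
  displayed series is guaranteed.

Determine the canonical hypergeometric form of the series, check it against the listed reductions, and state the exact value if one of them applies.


Canonical form: C = -\frac{5}{3} times 0F2 with upper {-}, lower {1, 6}, x = -\frac{7}{9}. Verdict: none (x = -\frac{7}{9}): each listed identity misses the multisets {-} ; {1, 6}.

The tell: t_0 = -\frac{5}{3} here, and the two k-th powers (prefactor -5/3) combine into one argument.
Consecutive-term ratio: r(k) = -\frac{7}{9} * 1 / [(k+1) (k+6) (k+1)] - poly over poly, x = -\frac{7}{9} from leading terms; C = -\frac{5}{3} at k = 0.


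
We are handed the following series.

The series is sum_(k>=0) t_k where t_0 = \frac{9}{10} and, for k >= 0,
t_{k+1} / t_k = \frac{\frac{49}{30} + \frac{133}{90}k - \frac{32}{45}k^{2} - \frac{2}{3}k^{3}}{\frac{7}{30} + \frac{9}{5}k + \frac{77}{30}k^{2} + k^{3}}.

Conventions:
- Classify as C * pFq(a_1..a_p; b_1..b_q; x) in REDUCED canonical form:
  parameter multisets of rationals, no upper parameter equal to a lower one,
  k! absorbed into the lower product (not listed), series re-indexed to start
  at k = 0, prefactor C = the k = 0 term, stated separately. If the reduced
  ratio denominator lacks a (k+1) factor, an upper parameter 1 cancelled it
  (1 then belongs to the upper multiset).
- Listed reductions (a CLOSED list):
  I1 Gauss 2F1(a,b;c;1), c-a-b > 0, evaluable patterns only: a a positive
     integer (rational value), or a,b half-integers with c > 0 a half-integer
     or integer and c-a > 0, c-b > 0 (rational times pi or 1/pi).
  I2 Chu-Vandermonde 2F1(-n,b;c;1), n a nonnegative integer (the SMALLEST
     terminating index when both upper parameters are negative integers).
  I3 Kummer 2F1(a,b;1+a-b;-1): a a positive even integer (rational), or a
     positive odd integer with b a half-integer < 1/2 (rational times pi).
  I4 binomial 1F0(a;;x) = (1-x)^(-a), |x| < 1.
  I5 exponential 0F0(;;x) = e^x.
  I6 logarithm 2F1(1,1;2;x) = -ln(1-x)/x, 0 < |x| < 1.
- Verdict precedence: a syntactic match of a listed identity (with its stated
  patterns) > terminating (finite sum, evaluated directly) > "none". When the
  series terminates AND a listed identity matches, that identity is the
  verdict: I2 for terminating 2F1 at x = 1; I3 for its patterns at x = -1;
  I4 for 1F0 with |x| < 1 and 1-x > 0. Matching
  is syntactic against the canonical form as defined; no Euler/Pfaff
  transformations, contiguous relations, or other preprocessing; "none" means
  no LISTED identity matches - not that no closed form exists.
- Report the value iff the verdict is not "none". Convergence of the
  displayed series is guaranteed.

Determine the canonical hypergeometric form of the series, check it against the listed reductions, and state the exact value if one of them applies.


Reduced: x = -\frac{2}{3}, 2F1, upper = {-\frac{3}{2}, \frac{7}{6}}, lower = {\frac{1}{6}}, C = \frac{9}{10}. Verdict: none - at argument -\frac{2}{3} the multisets {-\frac{3}{2}, \frac{7}{6}} ; {\frac{1}{6}} match no listed identity.

Key observation: t_0 being \frac{9}{10}, roots of the ratio polynomials (C = 9/10) are the negated parameters.
Ratio: r(k) = -\frac{2}{3} * (k-\frac{3}{2}) (k+\frac{7}{6}) / [(k+\frac{1}{6}) (k+1)] - poly over poly, x = -\frac{2}{3} from leading terms; C = \frac{9}{10} at k = 0.


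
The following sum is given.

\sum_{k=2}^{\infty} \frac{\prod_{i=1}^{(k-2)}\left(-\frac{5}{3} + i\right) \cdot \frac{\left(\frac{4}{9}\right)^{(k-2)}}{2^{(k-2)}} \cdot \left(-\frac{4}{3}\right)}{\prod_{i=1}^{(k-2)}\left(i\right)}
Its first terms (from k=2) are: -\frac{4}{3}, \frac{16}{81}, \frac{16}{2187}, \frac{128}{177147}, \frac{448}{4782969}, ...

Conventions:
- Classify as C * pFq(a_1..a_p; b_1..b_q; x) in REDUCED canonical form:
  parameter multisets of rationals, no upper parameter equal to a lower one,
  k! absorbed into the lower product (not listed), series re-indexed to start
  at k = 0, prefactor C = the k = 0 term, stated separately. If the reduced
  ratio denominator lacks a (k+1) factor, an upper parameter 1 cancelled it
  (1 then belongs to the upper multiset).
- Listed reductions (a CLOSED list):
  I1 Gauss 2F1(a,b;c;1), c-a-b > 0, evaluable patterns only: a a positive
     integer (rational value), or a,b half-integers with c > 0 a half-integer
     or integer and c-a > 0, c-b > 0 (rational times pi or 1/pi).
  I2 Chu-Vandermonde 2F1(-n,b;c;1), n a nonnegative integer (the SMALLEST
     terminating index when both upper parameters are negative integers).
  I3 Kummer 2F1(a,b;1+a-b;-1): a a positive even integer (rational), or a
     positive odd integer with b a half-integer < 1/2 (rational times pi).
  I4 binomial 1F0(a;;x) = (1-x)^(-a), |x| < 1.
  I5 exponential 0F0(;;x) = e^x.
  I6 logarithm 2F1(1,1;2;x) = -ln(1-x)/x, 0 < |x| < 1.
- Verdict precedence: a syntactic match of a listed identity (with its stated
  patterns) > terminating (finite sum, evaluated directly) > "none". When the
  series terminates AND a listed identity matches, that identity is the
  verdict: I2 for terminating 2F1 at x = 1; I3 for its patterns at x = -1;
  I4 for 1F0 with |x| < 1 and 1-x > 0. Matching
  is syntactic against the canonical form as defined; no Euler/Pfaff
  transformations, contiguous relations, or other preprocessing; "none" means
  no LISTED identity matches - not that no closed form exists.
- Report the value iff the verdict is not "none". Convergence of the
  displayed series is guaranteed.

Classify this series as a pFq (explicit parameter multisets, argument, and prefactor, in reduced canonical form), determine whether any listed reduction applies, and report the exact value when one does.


Structural cue: with t_0 = -\frac{4}{3}, the two k-th powers (prefactor -4/3) combine into one argument.
Adjacent-term ratio: r(k) = \frac{2}{9} * (k-\frac{2}{3}) / [(k+1)] - rational; roots negated = parameters, x = \frac{2}{9}, C = -\frac{4}{3}.

Classification (C = -\frac{4}{3}): 1F0 with upper {-\frac{2}{3}}, lower {-}, argument x = \frac{2}{9}. Verdict (x = \frac{2}{9}): binomial (I4) applies (the 1F0 binomial series: exponent 2/3, x = \frac{2}{9}). Value: \left(-\frac{4}{3}\right) \cdot \left(\frac{7}{9}\right)^{\frac{2}{3}}.


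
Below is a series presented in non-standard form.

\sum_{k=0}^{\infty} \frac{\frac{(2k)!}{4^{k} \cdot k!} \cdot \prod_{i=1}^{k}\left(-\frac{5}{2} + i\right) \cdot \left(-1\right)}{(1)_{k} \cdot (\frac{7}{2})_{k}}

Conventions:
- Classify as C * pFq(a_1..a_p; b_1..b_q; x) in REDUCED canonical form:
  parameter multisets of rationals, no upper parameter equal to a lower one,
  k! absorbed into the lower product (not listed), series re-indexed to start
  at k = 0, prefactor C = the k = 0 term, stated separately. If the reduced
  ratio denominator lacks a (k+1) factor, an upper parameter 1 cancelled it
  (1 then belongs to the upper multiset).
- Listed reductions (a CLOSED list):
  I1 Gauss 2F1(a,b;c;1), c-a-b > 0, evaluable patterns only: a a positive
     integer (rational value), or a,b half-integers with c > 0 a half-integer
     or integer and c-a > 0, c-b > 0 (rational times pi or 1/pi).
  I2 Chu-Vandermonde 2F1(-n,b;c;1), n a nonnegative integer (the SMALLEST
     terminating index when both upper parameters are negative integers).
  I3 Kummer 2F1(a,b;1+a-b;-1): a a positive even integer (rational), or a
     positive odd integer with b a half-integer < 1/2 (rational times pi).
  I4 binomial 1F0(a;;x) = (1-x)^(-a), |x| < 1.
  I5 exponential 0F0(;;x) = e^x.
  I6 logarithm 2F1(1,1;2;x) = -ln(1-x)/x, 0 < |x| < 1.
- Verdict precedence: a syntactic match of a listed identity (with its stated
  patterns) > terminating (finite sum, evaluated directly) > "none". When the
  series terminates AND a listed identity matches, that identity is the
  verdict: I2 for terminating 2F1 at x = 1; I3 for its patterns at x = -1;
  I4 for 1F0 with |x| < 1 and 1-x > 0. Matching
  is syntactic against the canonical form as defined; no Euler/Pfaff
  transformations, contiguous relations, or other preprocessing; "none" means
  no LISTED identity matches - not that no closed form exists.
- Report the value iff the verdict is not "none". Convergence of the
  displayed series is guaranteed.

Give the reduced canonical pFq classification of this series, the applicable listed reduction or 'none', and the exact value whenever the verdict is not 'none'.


Structural cue: t_0 = -1 here, and (1)_k (C = -1) is k! itself.
Ratio: r(k) = 1 * (k-\frac{3}{2}) (k+\frac{1}{2}) / [(k+\frac{7}{2}) (k+1)] - rational in k, leading ratio 1; with t_0 = -1, classification follows.

The series (x = 1) is 2F1: upper {-\frac{3}{2}, \frac{1}{2}}, lower {\frac{7}{2}}, prefactor -1. Verdict: Gauss (I1, half-integer pattern) matches (x = 1; upper {-\frac{3}{2}, \frac{1}{2}} half-integers, c = \frac{7}{2} in the evaluable pattern). Sum: \left(-\frac{525}{2048}\right) \cdot \pi.


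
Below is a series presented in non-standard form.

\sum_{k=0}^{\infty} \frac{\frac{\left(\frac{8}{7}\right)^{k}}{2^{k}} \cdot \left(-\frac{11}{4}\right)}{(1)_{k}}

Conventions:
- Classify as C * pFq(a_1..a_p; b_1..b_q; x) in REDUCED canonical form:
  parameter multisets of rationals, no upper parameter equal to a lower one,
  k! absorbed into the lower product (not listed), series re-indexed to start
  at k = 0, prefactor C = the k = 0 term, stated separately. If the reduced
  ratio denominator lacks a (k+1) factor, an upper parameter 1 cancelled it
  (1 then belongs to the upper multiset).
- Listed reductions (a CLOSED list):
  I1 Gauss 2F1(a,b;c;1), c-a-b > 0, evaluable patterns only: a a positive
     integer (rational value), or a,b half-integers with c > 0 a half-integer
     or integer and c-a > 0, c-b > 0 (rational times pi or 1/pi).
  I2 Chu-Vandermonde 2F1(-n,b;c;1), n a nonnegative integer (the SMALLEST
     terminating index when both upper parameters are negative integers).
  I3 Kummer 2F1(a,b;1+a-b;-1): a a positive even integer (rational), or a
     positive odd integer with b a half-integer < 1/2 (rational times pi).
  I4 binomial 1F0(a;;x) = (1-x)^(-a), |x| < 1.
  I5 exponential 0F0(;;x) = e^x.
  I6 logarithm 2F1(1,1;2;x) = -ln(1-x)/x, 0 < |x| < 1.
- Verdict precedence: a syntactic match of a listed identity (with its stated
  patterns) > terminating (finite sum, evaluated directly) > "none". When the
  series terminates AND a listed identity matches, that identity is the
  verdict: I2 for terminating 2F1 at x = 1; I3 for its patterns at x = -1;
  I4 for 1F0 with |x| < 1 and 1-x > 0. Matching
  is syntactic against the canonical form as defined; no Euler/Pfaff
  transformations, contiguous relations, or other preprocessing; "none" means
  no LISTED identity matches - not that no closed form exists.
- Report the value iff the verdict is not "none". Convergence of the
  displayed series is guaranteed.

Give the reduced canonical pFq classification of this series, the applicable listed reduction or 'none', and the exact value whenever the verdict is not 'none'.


At argument \frac{4}{7}: a 0F0 with upper {-}, lower {-}, scaled by C = -\frac{11}{4}. Verdict (x = \frac{4}{7}): the I5 exponential reduction applies (the 0F0 exponential series at x = \frac{4}{7}). Its exact value is \left(-\frac{11}{4}\right) \cdot e^{\frac{4}{7}}.

First insight: with t_0 = -\frac{11}{4}, (1)_k (C = -11/4, x = 4/7) is k! itself.
Ratio: r(k) = \frac{4}{7} * 1 / [(k+1)] ; factor over Q: parameters, x = \frac{4}{7}, and C = -\frac{11}{4}.
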